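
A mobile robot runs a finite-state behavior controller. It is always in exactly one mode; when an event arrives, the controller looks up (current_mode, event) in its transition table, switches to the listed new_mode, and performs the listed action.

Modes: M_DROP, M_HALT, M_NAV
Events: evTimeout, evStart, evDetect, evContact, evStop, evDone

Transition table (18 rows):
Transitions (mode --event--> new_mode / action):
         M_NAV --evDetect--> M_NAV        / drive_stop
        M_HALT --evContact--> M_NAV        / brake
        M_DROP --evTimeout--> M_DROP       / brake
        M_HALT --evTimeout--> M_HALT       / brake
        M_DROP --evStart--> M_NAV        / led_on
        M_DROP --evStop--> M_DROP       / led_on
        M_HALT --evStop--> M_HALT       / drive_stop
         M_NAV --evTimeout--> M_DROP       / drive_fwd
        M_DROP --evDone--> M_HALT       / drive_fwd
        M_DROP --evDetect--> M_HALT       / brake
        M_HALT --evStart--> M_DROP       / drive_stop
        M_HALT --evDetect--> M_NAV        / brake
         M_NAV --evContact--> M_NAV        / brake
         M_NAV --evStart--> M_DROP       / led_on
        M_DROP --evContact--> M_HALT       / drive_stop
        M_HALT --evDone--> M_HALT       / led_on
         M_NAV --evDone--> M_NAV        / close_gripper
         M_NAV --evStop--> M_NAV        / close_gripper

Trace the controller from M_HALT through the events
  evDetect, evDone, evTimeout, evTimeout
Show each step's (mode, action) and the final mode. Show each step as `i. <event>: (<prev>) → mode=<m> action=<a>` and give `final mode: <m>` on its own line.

final mode: M_DROP

1. evDetect: (M_HALT) → mode=M_NAV action=brake
2. evDone: (M_NAV) → mode=M_NAV action=close_gripper
3. evTimeout: (M_NAV) → mode=M_DROP action=drive_fwd
4. evTimeout: (M_DROP) → mode=M_DROP action=brake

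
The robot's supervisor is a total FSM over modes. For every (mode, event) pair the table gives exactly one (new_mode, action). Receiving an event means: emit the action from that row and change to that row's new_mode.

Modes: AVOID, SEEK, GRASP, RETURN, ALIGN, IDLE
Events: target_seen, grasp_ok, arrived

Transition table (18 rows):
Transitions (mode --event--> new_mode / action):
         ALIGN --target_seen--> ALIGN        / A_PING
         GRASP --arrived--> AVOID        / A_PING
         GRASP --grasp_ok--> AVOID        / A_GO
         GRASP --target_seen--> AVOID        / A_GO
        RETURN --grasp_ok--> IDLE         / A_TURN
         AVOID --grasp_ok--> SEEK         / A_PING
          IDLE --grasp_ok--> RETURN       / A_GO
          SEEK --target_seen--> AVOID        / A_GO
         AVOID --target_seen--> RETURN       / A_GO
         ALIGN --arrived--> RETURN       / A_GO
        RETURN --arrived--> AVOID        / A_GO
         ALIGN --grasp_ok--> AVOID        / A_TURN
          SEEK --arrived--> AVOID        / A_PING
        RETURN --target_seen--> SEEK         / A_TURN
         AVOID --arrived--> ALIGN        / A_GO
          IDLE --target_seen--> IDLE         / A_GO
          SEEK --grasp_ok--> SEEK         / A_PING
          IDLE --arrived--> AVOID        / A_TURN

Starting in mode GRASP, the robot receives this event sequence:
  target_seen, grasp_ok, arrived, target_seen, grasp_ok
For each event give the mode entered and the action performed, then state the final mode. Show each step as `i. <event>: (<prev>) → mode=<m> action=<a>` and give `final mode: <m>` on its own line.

final mode: IDLE

1. target_seen: (GRASP) → mode=AVOID action=A_GO
2. grasp_ok: (AVOID) → mode=SEEK action=A_PING
3. arrived: (SEEK) → mode=AVOID action=A_PING
4. target_seen: (AVOID) → mode=RETURN action=A_GO
5. grasp_ok: (RETURN) → mode=IDLE action=A_TURN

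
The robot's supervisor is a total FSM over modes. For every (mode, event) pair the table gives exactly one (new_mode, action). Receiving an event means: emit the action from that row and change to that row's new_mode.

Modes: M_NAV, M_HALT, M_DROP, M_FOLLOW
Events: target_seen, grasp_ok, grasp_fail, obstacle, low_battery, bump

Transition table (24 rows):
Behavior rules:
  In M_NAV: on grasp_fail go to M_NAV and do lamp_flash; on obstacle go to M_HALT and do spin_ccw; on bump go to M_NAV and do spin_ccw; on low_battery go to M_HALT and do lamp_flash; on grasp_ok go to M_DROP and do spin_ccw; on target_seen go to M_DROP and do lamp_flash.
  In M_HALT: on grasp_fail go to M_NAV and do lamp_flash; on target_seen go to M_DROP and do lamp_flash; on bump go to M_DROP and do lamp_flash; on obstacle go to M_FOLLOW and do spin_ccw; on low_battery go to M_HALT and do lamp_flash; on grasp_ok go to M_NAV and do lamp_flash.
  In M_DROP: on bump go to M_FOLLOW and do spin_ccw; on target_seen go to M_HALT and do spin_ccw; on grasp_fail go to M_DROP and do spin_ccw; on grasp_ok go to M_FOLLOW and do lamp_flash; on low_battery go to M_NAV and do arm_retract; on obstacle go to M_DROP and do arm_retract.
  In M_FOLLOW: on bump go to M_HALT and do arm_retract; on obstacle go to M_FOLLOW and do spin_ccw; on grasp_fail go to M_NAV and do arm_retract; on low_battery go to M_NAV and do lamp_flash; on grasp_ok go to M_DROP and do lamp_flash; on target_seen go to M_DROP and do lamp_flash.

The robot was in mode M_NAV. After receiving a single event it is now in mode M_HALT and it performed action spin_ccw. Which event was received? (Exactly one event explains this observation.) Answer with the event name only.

try target_seen: (M_NAV, target_seen) → (M_DROP, lamp_flash)
try grasp_ok: (M_NAV, grasp_ok) → (M_DROP, spin_ccw)
try grasp_fail: (M_NAV, grasp_fail) → (M_NAV, lamp_flash)
try obstacle: (M_NAV, obstacle) → (M_HALT, spin_ccw)  ← matches
try low_battery: (M_NAV, low_battery) → (M_HALT, lamp_flash)
try bump: (M_NAV, bump) → (M_NAV, spin_ccw)

obstacle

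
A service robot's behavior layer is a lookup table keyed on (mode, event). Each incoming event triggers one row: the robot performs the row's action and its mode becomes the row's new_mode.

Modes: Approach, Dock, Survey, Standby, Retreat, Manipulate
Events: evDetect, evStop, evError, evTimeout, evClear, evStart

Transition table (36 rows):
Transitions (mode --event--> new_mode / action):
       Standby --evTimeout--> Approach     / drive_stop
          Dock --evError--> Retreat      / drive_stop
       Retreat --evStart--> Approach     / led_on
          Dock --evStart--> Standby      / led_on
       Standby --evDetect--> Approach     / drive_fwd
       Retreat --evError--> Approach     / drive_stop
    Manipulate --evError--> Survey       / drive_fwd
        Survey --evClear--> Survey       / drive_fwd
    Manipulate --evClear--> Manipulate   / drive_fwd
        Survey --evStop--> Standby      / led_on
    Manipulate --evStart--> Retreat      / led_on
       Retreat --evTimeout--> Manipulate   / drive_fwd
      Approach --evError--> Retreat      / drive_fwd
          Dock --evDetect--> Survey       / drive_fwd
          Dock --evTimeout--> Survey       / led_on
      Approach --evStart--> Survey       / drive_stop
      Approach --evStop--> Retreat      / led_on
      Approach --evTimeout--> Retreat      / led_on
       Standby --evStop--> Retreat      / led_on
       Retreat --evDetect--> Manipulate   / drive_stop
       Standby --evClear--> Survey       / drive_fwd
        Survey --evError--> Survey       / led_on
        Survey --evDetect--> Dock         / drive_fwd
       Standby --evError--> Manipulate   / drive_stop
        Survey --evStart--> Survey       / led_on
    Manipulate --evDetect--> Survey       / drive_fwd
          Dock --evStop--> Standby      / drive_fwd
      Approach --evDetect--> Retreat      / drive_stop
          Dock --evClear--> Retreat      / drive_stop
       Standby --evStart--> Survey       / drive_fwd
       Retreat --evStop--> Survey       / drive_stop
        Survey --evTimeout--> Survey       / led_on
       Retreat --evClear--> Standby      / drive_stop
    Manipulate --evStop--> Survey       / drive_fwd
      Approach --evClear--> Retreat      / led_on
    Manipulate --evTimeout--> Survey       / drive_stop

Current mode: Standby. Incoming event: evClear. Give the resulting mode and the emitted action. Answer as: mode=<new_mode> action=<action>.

mode=Survey action=drive_fwd

current mode = Standby; filter table to that mode:
  (Standby, evTimeout) → (Approach, drive_stop)
  (Standby, evDetect) → (Approach, drive_fwd)
  (Standby, evStop) → (Retreat, led_on)
  (Standby, evClear) → (Survey, drive_fwd)  ← event matches
  (Standby, evError) → (Manipulate, drive_stop)
  (Standby, evStart) → (Survey, drive_fwd)
event = evClear selects (Survey, drive_fwd)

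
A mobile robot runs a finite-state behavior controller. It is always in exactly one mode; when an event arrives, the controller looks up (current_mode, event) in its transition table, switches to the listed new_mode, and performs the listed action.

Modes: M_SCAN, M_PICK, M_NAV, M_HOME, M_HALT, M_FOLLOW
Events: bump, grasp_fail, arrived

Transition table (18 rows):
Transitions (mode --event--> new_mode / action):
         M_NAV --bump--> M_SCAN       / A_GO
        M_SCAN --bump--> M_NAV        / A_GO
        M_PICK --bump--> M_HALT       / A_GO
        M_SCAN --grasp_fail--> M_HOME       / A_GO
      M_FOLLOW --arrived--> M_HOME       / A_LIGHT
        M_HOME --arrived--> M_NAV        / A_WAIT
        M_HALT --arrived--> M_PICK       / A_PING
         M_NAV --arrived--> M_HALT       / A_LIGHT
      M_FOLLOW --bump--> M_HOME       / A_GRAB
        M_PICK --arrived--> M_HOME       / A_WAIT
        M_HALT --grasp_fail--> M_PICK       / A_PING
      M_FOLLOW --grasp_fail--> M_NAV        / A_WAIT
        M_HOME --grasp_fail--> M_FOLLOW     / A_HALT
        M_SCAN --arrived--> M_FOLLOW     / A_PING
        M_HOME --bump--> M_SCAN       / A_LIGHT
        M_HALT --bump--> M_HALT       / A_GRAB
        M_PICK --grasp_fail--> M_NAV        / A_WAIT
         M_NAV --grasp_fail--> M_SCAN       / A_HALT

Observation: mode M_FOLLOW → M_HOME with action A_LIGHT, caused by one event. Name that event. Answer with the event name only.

arrived

try bump: (M_FOLLOW, bump) → (M_HOME, A_GRAB)
try grasp_fail: (M_FOLLOW, grasp_fail) → (M_NAV, A_WAIT)
try arrived: (M_FOLLOW, arrived) → (M_HOME, A_LIGHT)  ← matches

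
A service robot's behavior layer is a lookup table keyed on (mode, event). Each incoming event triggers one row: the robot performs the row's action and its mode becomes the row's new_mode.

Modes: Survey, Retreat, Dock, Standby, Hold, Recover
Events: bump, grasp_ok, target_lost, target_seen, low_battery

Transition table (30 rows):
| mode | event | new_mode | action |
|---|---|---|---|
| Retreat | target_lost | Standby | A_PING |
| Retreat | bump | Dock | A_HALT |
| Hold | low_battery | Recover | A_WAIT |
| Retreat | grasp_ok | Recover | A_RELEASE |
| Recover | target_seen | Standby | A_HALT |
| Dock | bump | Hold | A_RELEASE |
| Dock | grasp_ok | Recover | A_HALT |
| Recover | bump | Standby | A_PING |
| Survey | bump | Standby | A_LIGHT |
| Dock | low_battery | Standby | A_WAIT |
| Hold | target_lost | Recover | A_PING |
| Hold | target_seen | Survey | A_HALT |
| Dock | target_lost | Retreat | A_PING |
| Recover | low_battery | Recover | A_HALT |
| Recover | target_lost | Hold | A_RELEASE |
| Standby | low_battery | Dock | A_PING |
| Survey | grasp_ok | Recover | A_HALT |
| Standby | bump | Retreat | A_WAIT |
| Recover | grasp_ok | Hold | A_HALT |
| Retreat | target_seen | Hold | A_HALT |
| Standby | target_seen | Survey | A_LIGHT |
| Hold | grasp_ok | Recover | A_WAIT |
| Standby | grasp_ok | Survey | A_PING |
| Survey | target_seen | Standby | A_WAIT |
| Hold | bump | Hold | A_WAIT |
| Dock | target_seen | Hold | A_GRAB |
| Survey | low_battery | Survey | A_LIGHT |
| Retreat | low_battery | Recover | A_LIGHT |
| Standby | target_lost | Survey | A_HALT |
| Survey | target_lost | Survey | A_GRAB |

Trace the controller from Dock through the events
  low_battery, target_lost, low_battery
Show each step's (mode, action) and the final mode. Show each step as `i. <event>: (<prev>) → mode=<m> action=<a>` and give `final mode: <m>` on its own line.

final mode: Survey

1. low_battery: (Dock) → mode=Standby action=A_WAIT
2. target_lost: (Standby) → mode=Survey action=A_HALT
3. low_battery: (Survey) → mode=Survey action=A_LIGHT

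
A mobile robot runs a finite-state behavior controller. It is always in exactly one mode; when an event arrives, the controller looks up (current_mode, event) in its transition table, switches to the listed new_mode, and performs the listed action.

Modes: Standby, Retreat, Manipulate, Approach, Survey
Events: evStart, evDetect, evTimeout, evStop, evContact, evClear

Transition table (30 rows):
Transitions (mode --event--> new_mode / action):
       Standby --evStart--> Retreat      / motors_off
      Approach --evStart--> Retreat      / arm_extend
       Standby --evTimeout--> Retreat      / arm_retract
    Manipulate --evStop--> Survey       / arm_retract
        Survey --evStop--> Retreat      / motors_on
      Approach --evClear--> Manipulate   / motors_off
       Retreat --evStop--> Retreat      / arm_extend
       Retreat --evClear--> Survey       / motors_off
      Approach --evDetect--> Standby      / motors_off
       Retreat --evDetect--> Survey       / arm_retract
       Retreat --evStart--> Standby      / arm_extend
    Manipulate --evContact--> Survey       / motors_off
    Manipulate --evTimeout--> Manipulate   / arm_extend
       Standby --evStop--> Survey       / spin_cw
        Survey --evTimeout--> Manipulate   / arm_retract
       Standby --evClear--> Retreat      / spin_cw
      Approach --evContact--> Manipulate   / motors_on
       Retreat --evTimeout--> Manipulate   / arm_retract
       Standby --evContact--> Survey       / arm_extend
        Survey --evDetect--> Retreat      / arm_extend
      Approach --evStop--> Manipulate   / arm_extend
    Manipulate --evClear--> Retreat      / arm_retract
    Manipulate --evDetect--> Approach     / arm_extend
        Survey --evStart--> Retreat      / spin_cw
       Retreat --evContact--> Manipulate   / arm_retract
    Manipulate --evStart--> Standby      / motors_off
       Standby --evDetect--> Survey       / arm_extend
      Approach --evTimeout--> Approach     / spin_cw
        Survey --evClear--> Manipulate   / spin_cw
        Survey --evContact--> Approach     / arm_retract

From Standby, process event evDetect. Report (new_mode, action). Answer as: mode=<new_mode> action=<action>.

mode=Survey action=arm_extend

current mode = Standby; filter table to that mode:
  (Standby, evStart) → (Retreat, motors_off)
  (Standby, evTimeout) → (Retreat, arm_retract)
  (Standby, evStop) → (Survey, spin_cw)
  (Standby, evClear) → (Retreat, spin_cw)
  (Standby, evContact) → (Survey, arm_extend)
  (Standby, evDetect) → (Survey, arm_extend)  ← event matches
event = evDetect selects (Survey, arm_extend)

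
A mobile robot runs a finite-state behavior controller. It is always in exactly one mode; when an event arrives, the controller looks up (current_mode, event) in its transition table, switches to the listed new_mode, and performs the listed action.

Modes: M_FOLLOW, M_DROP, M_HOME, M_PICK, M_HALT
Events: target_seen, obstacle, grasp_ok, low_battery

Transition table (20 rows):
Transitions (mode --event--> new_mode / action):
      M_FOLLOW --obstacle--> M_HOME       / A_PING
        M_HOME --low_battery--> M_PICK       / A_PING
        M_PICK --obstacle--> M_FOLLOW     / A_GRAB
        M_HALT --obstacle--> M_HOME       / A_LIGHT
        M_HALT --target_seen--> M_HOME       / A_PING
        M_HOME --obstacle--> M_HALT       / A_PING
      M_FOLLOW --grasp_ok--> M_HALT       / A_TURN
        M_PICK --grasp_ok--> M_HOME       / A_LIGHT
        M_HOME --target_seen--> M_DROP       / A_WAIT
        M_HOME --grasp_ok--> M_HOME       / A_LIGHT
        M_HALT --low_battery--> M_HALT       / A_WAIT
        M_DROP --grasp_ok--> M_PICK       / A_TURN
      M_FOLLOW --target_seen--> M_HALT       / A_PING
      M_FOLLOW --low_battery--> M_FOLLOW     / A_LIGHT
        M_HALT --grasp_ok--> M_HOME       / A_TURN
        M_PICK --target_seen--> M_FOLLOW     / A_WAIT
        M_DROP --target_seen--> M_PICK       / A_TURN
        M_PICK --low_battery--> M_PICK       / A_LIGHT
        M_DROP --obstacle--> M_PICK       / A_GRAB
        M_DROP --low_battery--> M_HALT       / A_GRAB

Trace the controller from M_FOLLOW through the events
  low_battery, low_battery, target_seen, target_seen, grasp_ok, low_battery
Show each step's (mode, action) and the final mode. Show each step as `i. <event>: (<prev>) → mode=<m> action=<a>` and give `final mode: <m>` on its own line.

1. low_battery: (M_FOLLOW) → mode=M_FOLLOW action=A_LIGHT
2. low_battery: (M_FOLLOW) → mode=M_FOLLOW action=A_LIGHT
3. target_seen: (M_FOLLOW) → mode=M_HALT action=A_PING
4. target_seen: (M_HALT) → mode=M_HOME action=A_PING
5. grasp_ok: (M_HOME) → mode=M_HOME action=A_LIGHT
6. low_battery: (M_HOME) → mode=M_PICK action=A_PING

final mode: M_PICK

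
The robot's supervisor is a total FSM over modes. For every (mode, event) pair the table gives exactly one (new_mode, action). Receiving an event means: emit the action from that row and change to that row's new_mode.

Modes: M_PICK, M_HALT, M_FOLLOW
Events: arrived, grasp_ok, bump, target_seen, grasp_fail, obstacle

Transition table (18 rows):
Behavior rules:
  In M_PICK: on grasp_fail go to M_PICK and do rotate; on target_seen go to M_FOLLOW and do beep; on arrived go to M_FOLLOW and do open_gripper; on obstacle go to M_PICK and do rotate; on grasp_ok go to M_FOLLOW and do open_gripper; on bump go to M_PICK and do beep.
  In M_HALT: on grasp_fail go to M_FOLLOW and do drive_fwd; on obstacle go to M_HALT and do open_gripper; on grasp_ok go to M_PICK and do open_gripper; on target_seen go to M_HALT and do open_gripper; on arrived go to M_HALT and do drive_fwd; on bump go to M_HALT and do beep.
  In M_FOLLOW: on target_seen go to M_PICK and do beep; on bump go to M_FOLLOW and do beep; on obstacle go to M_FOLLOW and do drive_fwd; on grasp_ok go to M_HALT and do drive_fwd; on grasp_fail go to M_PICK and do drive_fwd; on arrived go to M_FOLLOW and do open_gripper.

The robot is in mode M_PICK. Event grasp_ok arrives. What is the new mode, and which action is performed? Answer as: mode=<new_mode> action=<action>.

current mode = M_PICK; filter table to that mode:
  (M_PICK, grasp_fail) → (M_PICK, rotate)
  (M_PICK, target_seen) → (M_FOLLOW, beep)
  (M_PICK, arrived) → (M_FOLLOW, open_gripper)
  (M_PICK, obstacle) → (M_PICK, rotate)
  (M_PICK, grasp_ok) → (M_FOLLOW, open_gripper)  ← event matches
  (M_PICK, bump) → (M_PICK, beep)
event = grasp_ok selects (M_FOLLOW, open_gripper)

mode=M_FOLLOW action=open_gripper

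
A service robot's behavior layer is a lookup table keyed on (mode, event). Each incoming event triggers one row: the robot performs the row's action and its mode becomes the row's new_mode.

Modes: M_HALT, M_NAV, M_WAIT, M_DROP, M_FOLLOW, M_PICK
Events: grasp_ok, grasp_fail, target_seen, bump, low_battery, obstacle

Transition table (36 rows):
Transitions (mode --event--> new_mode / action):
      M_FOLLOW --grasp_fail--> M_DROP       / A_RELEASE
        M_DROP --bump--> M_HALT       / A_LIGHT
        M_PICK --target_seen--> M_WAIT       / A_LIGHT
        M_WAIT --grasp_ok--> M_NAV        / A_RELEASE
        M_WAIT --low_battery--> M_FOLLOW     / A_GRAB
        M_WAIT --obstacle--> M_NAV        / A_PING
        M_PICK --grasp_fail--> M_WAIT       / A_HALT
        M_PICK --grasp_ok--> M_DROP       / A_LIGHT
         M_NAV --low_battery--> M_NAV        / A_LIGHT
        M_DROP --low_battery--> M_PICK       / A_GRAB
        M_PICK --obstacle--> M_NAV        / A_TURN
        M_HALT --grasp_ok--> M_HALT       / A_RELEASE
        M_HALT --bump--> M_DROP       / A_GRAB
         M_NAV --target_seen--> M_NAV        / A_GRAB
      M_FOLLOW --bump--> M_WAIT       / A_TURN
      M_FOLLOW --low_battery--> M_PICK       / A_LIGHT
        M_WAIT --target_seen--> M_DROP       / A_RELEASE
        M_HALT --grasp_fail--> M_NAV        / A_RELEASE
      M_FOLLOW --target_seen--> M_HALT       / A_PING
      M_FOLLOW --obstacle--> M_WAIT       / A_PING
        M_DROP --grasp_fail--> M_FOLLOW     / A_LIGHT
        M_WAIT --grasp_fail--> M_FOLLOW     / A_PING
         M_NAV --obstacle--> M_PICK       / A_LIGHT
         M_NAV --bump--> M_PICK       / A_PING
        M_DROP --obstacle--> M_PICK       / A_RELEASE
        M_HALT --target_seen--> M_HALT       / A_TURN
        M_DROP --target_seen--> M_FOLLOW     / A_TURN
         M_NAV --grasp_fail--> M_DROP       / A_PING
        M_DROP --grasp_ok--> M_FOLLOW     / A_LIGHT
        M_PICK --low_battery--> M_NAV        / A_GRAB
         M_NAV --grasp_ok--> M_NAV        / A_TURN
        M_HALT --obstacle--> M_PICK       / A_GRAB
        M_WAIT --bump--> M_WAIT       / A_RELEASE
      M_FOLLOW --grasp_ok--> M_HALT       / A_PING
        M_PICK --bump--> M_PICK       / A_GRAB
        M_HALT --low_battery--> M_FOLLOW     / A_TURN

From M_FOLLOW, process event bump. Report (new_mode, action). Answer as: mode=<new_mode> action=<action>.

current mode = M_FOLLOW; filter table to that mode:
  (M_FOLLOW, grasp_fail) → (M_DROP, A_RELEASE)
  (M_FOLLOW, bump) → (M_WAIT, A_TURN)  ← event matches
  (M_FOLLOW, low_battery) → (M_PICK, A_LIGHT)
  (M_FOLLOW, target_seen) → (M_HALT, A_PING)
  (M_FOLLOW, obstacle) → (M_WAIT, A_PING)
  (M_FOLLOW, grasp_ok) → (M_HALT, A_PING)
event = bump selects (M_WAIT, A_TURN)

mode=M_WAIT action=A_TURN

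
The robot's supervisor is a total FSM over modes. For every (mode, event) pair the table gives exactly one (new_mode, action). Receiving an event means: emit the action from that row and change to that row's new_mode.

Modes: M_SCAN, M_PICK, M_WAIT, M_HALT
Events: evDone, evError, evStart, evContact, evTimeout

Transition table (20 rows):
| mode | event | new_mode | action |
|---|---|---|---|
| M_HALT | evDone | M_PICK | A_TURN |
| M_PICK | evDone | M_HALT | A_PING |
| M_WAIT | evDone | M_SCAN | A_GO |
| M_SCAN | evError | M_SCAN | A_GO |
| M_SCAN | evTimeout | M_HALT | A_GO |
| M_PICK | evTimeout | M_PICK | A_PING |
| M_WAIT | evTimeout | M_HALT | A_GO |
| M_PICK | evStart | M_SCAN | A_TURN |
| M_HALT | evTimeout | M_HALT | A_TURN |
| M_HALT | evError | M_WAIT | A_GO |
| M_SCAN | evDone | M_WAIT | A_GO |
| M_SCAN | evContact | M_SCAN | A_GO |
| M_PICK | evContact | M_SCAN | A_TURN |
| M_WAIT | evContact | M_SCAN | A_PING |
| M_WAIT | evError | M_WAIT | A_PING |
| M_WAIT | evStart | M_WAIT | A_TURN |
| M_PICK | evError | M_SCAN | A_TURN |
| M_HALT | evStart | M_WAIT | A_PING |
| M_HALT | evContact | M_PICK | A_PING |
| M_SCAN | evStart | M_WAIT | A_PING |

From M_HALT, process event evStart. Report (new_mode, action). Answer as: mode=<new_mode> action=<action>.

current mode = M_HALT; filter table to that mode:
  (M_HALT, evDone) → (M_PICK, A_TURN)
  (M_HALT, evTimeout) → (M_HALT, A_TURN)
  (M_HALT, evError) → (M_WAIT, A_GO)
  (M_HALT, evStart) → (M_WAIT, A_PING)  ← event matches
  (M_HALT, evContact) → (M_PICK, A_PING)
event = evStart selects (M_WAIT, A_PING)

mode=M_WAIT action=A_PING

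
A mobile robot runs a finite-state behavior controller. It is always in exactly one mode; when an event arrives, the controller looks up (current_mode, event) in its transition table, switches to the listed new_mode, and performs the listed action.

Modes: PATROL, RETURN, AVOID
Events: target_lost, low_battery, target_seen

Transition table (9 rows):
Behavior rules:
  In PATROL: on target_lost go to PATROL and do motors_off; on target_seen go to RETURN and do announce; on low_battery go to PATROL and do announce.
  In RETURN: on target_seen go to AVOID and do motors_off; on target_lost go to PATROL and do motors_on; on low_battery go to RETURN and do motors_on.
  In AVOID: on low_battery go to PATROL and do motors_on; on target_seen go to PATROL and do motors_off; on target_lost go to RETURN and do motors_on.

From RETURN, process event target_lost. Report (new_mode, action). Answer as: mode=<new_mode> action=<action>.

mode=PATROL action=motors_on

current mode = RETURN; filter table to that mode:
  (RETURN, target_seen) → (AVOID, motors_off)
  (RETURN, target_lost) → (PATROL, motors_on)  ← event matches
  (RETURN, low_battery) → (RETURN, motors_on)
event = target_lost selects (PATROL, motors_on)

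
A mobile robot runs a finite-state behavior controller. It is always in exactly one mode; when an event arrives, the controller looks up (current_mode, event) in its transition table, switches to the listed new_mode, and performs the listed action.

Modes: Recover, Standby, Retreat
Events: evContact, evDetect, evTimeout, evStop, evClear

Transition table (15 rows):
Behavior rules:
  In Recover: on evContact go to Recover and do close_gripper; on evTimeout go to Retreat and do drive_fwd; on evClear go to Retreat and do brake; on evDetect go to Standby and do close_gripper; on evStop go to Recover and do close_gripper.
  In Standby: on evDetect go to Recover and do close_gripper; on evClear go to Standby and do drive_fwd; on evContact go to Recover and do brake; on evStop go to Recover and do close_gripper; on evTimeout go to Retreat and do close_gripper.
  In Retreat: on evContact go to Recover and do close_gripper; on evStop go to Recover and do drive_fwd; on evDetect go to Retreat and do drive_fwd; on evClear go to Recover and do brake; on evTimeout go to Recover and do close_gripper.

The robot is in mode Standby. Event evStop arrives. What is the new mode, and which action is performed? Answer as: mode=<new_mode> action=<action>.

mode=Recover action=close_gripper

current mode = Standby; filter table to that mode:
  (Standby, evDetect) → (Recover, close_gripper)
  (Standby, evClear) → (Standby, drive_fwd)
  (Standby, evContact) → (Recover, brake)
  (Standby, evStop) → (Recover, close_gripper)  ← event matches
  (Standby, evTimeout) → (Retreat, close_gripper)
event = evStop selects (Recover, close_gripper)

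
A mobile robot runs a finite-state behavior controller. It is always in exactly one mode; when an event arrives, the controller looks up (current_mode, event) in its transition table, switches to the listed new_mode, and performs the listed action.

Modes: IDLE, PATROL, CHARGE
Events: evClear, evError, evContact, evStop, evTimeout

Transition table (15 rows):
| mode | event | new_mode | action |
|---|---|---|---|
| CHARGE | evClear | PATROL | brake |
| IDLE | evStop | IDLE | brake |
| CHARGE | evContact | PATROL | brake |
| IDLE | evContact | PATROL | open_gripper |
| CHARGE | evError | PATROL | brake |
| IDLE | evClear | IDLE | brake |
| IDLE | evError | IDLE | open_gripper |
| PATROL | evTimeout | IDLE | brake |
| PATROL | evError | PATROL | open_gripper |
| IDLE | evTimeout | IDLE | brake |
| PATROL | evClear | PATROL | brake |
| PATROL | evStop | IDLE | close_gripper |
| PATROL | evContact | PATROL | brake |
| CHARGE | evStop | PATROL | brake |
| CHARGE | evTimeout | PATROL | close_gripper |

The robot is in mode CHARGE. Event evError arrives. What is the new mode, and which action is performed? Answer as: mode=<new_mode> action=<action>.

current mode = CHARGE; filter table to that mode:
  (CHARGE, evClear) → (PATROL, brake)
  (CHARGE, evContact) → (PATROL, brake)
  (CHARGE, evError) → (PATROL, brake)  ← event matches
  (CHARGE, evStop) → (PATROL, brake)
  (CHARGE, evTimeout) → (PATROL, close_gripper)
event = evError selects (PATROL, brake)

mode=PATROL action=brake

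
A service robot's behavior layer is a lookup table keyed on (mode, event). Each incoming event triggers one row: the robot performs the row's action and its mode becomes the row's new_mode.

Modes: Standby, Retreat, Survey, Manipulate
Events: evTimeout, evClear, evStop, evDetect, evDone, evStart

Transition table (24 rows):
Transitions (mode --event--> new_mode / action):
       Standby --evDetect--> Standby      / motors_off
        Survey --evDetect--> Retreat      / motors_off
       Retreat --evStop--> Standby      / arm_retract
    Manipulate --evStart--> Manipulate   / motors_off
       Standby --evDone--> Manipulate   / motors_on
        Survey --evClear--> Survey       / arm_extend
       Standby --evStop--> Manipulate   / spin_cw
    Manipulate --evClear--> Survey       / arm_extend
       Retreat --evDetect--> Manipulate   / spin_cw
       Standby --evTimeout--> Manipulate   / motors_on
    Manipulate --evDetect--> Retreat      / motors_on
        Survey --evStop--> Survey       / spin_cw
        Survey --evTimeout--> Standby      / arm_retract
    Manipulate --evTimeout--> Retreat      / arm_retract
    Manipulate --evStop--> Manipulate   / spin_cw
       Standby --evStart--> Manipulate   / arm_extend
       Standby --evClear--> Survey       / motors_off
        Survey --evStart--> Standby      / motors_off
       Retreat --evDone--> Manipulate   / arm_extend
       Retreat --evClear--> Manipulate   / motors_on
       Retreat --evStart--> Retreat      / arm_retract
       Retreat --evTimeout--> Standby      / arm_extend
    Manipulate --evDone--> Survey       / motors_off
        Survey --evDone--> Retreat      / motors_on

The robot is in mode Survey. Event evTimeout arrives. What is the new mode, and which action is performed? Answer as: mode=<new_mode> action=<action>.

current mode = Survey; filter table to that mode:
  (Survey, evDetect) → (Retreat, motors_off)
  (Survey, evClear) → (Survey, arm_extend)
  (Survey, evStop) → (Survey, spin_cw)
  (Survey, evTimeout) → (Standby, arm_retract)  ← event matches
  (Survey, evStart) → (Standby, motors_off)
  (Survey, evDone) → (Retreat, motors_on)
event = evTimeout selects (Standby, arm_retract)

mode=Standby action=arm_retract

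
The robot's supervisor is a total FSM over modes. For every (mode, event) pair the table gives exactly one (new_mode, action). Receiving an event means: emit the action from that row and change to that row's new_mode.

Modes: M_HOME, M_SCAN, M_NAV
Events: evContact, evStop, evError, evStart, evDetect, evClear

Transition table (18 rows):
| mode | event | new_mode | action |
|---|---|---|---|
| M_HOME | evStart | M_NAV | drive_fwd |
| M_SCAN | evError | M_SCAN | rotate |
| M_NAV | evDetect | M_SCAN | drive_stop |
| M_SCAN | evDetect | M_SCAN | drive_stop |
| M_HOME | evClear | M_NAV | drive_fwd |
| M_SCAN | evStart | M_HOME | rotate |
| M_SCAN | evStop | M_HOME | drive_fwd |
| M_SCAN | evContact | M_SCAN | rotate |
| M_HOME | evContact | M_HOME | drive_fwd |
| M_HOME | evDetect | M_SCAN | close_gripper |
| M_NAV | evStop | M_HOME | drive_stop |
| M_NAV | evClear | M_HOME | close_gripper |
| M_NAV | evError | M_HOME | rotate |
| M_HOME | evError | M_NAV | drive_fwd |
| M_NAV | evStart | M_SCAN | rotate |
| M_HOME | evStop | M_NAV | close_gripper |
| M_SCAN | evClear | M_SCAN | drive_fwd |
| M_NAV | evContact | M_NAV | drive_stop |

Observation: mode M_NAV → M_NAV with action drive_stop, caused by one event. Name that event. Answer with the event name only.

try evContact: (M_NAV, evContact) → (M_NAV, drive_stop)  ← matches
try evStop: (M_NAV, evStop) → (M_HOME, drive_stop)
try evError: (M_NAV, evError) → (M_HOME, rotate)
try evStart: (M_NAV, evStart) → (M_SCAN, rotate)
try evDetect: (M_NAV, evDetect) → (M_SCAN, drive_stop)
try evClear: (M_NAV, evClear) → (M_HOME, close_gripper)

evContact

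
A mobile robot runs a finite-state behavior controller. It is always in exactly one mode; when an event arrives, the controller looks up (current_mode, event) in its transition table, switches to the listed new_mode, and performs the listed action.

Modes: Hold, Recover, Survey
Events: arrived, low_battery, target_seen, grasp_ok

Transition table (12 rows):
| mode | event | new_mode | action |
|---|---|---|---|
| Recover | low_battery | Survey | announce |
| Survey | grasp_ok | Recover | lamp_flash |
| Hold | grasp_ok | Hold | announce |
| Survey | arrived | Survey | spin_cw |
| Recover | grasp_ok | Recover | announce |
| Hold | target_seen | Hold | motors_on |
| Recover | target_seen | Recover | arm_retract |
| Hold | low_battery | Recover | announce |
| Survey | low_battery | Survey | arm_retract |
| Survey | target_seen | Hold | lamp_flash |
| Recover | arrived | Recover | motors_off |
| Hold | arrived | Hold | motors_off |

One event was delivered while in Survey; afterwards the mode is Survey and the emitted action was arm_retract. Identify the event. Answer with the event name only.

low_battery

try arrived: (Survey, arrived) → (Survey, spin_cw)
try low_battery: (Survey, low_battery) → (Survey, arm_retract)  ← matches
try target_seen: (Survey, target_seen) → (Hold, lamp_flash)
try grasp_ok: (Survey, grasp_ok) → (Recover, lamp_flash)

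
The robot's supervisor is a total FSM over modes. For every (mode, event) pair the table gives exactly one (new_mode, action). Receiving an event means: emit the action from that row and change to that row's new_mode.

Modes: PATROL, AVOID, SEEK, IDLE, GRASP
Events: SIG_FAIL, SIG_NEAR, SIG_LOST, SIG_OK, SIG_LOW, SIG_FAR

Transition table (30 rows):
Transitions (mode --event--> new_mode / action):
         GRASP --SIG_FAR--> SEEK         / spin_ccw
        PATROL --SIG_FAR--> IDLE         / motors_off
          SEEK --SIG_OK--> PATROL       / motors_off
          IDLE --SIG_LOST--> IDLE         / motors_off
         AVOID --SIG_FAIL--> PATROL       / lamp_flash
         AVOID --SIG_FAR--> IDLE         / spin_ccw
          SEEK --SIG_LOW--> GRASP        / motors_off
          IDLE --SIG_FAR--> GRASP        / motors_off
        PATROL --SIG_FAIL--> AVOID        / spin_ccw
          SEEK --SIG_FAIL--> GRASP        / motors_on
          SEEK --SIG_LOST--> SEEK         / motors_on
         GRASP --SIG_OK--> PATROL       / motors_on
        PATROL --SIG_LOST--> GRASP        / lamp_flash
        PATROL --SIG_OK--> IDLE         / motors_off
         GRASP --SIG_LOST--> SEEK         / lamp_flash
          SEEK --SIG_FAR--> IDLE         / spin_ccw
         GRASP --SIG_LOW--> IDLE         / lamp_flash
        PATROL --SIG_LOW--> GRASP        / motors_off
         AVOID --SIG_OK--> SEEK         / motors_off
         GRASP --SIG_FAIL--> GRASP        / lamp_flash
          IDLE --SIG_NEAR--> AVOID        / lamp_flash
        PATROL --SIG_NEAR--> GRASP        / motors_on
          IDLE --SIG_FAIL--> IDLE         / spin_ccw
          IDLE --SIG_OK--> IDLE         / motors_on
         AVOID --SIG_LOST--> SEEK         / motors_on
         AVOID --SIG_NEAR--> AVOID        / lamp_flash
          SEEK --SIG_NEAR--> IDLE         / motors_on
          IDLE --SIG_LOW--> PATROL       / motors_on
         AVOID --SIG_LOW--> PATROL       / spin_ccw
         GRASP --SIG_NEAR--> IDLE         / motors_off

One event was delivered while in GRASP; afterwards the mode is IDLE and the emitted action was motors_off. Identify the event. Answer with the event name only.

try SIG_FAIL: (GRASP, SIG_FAIL) → (GRASP, lamp_flash)
try SIG_NEAR: (GRASP, SIG_NEAR) → (IDLE, motors_off)  ← matches
try SIG_LOST: (GRASP, SIG_LOST) → (SEEK, lamp_flash)
try SIG_OK: (GRASP, SIG_OK) → (PATROL, motors_on)
try SIG_LOW: (GRASP, SIG_LOW) → (IDLE, lamp_flash)
try SIG_FAR: (GRASP, SIG_FAR) → (SEEK, spin_ccw)

SIG_NEAR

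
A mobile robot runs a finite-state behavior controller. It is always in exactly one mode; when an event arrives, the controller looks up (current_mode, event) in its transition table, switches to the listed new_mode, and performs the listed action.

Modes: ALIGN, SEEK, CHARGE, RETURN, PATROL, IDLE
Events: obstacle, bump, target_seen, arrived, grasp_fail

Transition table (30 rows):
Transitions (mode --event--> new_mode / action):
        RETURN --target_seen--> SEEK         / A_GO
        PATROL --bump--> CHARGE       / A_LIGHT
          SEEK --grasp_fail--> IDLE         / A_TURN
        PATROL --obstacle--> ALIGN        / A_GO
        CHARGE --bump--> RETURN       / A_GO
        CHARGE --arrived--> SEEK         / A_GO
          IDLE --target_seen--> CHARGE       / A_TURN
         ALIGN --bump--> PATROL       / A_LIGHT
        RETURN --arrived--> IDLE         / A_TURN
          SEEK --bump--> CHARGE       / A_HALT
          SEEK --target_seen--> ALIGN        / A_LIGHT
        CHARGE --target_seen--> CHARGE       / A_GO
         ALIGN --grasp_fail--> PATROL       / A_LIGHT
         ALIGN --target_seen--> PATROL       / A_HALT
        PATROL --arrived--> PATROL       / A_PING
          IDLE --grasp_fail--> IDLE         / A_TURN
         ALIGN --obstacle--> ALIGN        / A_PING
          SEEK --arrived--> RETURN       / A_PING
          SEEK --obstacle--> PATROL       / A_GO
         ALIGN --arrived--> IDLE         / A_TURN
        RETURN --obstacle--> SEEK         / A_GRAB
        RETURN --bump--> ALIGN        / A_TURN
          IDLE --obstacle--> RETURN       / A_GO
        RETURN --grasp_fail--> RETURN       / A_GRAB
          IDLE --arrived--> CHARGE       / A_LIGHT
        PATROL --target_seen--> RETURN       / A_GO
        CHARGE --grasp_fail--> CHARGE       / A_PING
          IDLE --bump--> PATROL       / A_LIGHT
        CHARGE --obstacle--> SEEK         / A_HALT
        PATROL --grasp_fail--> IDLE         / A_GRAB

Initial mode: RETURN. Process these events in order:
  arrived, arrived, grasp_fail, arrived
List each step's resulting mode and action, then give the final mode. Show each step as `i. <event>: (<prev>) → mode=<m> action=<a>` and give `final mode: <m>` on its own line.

final mode: SEEK

1. arrived: (RETURN) → mode=IDLE action=A_TURN
2. arrived: (IDLE) → mode=CHARGE action=A_LIGHT
3. grasp_fail: (CHARGE) → mode=CHARGE action=A_PING
4. arrived: (CHARGE) → mode=SEEK action=A_GO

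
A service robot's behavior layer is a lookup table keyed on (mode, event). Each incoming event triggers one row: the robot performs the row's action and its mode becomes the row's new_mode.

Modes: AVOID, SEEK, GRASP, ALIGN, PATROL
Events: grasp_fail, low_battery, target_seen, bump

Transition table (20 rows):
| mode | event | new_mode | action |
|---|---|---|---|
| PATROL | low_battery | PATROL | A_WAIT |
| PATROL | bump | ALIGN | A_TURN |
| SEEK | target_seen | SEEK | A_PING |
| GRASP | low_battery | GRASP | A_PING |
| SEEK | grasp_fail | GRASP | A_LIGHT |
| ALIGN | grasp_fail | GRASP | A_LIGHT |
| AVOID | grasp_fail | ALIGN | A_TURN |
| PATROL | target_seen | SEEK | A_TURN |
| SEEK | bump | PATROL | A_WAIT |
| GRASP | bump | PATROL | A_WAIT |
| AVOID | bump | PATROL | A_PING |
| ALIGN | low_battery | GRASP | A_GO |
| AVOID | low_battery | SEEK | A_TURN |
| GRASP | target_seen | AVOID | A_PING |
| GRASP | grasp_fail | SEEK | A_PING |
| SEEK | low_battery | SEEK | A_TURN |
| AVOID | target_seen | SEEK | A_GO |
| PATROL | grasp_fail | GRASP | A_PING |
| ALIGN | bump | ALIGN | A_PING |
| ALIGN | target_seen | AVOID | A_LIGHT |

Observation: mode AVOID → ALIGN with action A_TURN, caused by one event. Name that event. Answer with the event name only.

grasp_fail

try grasp_fail: (AVOID, grasp_fail) → (ALIGN, A_TURN)  ← matches
try low_battery: (AVOID, low_battery) → (SEEK, A_TURN)
try target_seen: (AVOID, target_seen) → (SEEK, A_GO)
try bump: (AVOID, bump) → (PATROL, A_PING)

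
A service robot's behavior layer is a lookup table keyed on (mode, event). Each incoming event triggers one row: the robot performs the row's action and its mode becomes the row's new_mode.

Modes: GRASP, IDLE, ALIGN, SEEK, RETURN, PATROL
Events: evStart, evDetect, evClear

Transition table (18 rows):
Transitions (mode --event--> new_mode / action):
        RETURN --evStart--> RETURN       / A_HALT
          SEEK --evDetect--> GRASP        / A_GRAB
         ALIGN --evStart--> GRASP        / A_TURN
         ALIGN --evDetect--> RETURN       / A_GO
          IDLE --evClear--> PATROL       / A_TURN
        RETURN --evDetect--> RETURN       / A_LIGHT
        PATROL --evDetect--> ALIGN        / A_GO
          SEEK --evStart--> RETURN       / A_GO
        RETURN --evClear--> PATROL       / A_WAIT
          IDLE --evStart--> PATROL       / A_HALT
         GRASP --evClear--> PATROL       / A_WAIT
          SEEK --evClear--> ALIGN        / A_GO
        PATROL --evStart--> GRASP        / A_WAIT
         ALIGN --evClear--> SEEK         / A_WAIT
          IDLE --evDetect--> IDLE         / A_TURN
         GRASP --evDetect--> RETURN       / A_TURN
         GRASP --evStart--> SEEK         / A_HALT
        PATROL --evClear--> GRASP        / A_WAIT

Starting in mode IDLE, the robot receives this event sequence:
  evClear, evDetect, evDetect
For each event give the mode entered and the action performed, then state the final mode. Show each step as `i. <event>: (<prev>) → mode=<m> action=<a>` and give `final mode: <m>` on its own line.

1. evClear: (IDLE) → mode=PATROL action=A_TURN
2. evDetect: (PATROL) → mode=ALIGN action=A_GO
3. evDetect: (ALIGN) → mode=RETURN action=A_GO

final mode: RETURN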